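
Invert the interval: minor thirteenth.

major third

First reduce the compound minor thirteenth to its simple form, a minor sixth.
The rule of nine gives the new number: 9 − 6 = 3, so a sixth becomes a third.
And minor becomes major under inversion, so we get a major third.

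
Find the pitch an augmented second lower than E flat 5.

D double-flat 5

Two letter names down from E: D.
Moving 3 semitones down from Eb5 (the size of an augmented second) reaches Dbb5.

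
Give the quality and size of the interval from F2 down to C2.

perfect fourth

Descending from F2 to C2 is the same interval as ascending C2 to F2.
C to F spans four letter names (C-D-E-F): a fourth.
Counting semitones, C2→F2 is 5, which is the perfect fourth.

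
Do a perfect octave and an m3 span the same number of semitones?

A perfect octave is 12 semitones but a minor third is 3 semitones — different sizes.

No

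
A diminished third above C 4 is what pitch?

The third takes the letter from C up to E.
A diminished third is 2 semitones; 2 semitones up from C4 gives Ebb4.

E double-flat 4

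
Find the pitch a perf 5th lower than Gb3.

Cb3

The fifth takes the letter from G down to C.
A perfect fifth is 7 semitones; 7 semitones down from Gb3 gives Cb3.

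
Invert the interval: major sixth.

m3

The rule of nine gives the new number: 9 − 6 = 3, so a sixth becomes a third.
The quality also flips — major becomes minor — giving a minor third.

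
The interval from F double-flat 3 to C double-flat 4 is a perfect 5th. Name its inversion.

Interval numbers invert to sum to nine: 5 + 4 = 9, so a fifth inverts to a fourth.
And perfect stays perfect under inversion, so we get a perfect fourth.

perfect 4th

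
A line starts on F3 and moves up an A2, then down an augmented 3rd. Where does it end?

Up an augmented second from F3: G#3 (3 semitones up).
G#3 down an augmented third → Eb3 (5 semitones).

Eb3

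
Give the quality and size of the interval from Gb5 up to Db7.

perfect 12th

G to D spans five letter names (G-A-B-C-D), plus an octave — that makes it a twelfth of some quality.
Gb5 to Db7 is 19 semitones, matching the perfect twelfth exactly, so the quality is perfect.
(Equivalently, a compound perfect fifth: a perfect fifth plus an octave.)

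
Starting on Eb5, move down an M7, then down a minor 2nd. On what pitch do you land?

A major seventh down from Eb5 is Fb4.
A minor second down from Fb4 is Eb4.

Eb4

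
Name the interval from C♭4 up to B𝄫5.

C to B spans seven letter names (C-D-E-F-G-A-B), plus an octave, so the interval is some kind of fourteenth.
Cb4 to Bbb5 is 22 semitones, a half step short of the major fourteenth (23), so this is minor.
(Equivalently, a compound minor seventh: a minor seventh plus an octave.)

m14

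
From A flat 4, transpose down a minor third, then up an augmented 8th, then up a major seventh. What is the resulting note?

E sharp 6

Down a minor third from Ab4: F4 (3 semitones down).
Up an augmented octave from F4: F#5 (13 semitones up).
A major seventh up from F#5 is E#6.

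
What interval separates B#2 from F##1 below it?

perfect eleventh

Descending from B#2 to F##1 is the same interval as ascending F##1 to B#2.
F to B spans four letter names (F-G-A-B), plus an octave, so the interval is some kind of eleventh.
The perfect eleventh spans 17 semitones, and F##1 to B#2 is exactly 17 semitones — so this is a perfect eleventh.
(Equivalently, a compound perfect fourth: a perfect fourth plus an octave.)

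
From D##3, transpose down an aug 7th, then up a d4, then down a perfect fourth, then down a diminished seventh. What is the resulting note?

An augmented seventh down from D##3 is E2.
E2 up a diminished fourth → Ab2 (4 semitones).
Ab2 down a perfect fourth → Eb2 (5 semitones).
Eb2 down a diminished seventh → F#1 (9 semitones).

F#1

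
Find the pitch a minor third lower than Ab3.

F3

The third takes the letter from A down to F.
Moving 3 semitones down from Ab3 (the size of a minor third) reaches F3.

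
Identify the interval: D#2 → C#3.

minor seventh

D to C spans seven letter names (D-E-F-G-A-B-C) — that makes it a seventh of some quality.
D#2 to C#3 is 10 semitones, a half step short of the major seventh (11), so this is minor.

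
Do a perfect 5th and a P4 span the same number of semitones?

7 semitones (perfect fifth) vs 5 semitones (perfect fourth): not equal.

No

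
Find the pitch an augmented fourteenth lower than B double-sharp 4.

Seven letters down from B (plus an octave) reaches C.
Moving 24 semitones down from B##4 (the size of an augmented fourteenth) reaches C#3.

C sharp 3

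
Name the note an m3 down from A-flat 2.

The third takes the letter from A down to F.
A minor third spans 3 semitones, so from Ab2 the target pitch is F2.

F 2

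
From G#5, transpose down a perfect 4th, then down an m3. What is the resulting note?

A perfect fourth down from G#5 is D#5.
D#5 down a minor third → B#4 (3 semitones).

B#4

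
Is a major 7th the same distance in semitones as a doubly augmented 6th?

A major seventh = 11 semitones = a doubly augmented sixth; enharmonically equal.

Yes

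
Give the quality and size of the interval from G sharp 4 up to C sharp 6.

perfect 11th

G to C spans four letter names (G-A-B-C), plus an octave, so the interval is some kind of eleventh.
G#4 to C#6 is 17 semitones, matching the perfect eleventh exactly, so the quality is perfect.
(Equivalently, a compound perfect fourth: a perfect fourth plus an octave.)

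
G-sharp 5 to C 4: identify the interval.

Descending from G#5 to C4 is the same interval as ascending C4 to G#5.
C to G spans five letter names (C-D-E-F-G), plus an octave, so the interval is some kind of twelfth.
A perfect twelfth would be 19 semitones; C4 to G#5 is 20, one semitone wider, so the interval is augmented.
(Equivalently, a compound augmented fifth: an augmented fifth plus an octave.)

augmented 12th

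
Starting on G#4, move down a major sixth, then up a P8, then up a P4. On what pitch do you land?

A major sixth down from G#4 is B3.
B3 up a perfect octave → B4 (12 semitones).
A perfect fourth up from B4 is E5.

E5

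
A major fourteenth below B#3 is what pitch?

C#2

Seven letters down from B (plus an octave) reaches C.
A major fourteenth spans 23 semitones, so from B#3 the target pitch is C#2.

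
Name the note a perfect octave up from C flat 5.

An octave keeps the letter name C, an octave up from C.
A perfect octave is 12 semitones; 12 semitones up from Cb5 gives Cb6.

C flat 6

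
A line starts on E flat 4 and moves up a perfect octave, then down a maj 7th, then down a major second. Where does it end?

A perfect octave up from Eb4 is Eb5.
Down a major seventh from Eb5: Fb4 (11 semitones down).
A major second down from Fb4 is Ebb4.

E double-flat 4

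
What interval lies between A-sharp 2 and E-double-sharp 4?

A to E spans five letter names (A-B-C-D-E), plus an octave — that makes it a twelfth of some quality.
A perfect twelfth would be 19 semitones; A#2 to E##4 is 20, one semitone wider, so the interval is augmented.
(Equivalently, a compound augmented fifth: an augmented fifth plus an octave.)

augmented twelfth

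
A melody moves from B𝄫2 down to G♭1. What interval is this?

minor tenth

Descending from Bbb2 to Gb1 is the same interval as ascending Gb1 to Bbb2.
G to B spans three letter names (G-A-B), plus an octave: a tenth.
At 15 semitones, Gb1→Bbb2 falls one short of a major tenth: minor.
(Equivalently, a compound minor third: a minor third plus an octave.)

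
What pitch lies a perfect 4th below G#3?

D#3

The fourth takes the letter from G down to D.
A perfect fourth is 5 semitones; 5 semitones down from G#3 gives D#3.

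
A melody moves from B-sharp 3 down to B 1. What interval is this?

Descending from B#3 to B1 is the same interval as ascending B1 to B#3.
B to B is the same letter name, plus 2 octaves: a fifteenth.
B1 to B#3 spans 25 semitones — one semitone wider than the perfect fifteenth (24) — giving an augmented fifteenth.
(Equivalently, a compound augmented octave: an augmented octave plus an octave.)

augmented fifteenth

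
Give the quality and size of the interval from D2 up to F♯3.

M10

D to F spans three letter names (D-E-F), plus an octave, so the interval is some kind of tenth.
D2 to F#3 is 16 semitones, matching the major tenth exactly, so the quality is major.
(Equivalently, a compound major third: a major third plus an octave.)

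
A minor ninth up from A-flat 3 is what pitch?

B-double-flat 4

The ninth's letter: A up two letter names plus an octave → B.
A minor ninth spans 13 semitones, so from Ab3 the target pitch is Bbb4.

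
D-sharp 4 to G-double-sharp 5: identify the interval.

augmented 11th

D to G spans four letter names (D-E-F-G), plus an octave: an eleventh.
The perfect eleventh is 17 semitones; here we have 18, one semitone wider: augmented.
(Equivalently, a compound augmented fourth: an augmented fourth plus an octave.)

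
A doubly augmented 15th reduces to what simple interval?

AA8

Subtracting seven from the interval number removes an octave: 15 − 7 = 8.
That makes a doubly augmented fifteenth a compound doubly augmented octave — an octave plus a doubly augmented octave.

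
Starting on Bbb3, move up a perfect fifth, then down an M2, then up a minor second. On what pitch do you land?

Up a perfect fifth from Bbb3: Fb4 (7 semitones up).
Down a major second from Fb4: Ebb4 (2 semitones down).
Ebb4 up a minor second → Fbb4 (1 semitone).

Fbb4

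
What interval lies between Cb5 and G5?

C to G spans five letter names (C-D-E-F-G) — that makes it a fifth of some quality.
A perfect fifth would be 7 semitones; Cb5 to G5 is 8, one semitone wider, so the interval is augmented.

augmented 5th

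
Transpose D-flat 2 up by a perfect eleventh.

Counting four letter names plus an octave up from D lands on G.
Moving 17 semitones up from Db2 (the size of a perfect eleventh) reaches Gb3.

G-flat 3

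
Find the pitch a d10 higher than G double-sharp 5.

The tenth's letter: G up three letter names plus an octave → B.
A diminished tenth is 14 semitones; 14 semitones up from G##5 gives B6.

B 6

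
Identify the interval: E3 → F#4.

major ninth

E to F spans two letter names (E-F), plus an octave — that makes it a ninth of some quality.
E3 to F#4 is 14 semitones, matching the major ninth exactly, so the quality is major.
(Equivalently, a compound major second: a major second plus an octave.)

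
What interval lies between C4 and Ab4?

C to A spans six letter names (C-D-E-F-G-A) — that makes it a sixth of some quality.
At 8 semitones, C4→Ab4 falls one short of a major sixth: minor.

minor sixth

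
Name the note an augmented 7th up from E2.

D##3

Counting seven letter names up from E lands on D.
An augmented seventh is 12 semitones; 12 semitones up from E2 gives D##3.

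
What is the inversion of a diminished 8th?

Interval numbers invert to sum to nine: 8 + 1 = 9, so an octave inverts to a unison.
And diminished becomes augmented under inversion, so we get an augmented unison.

augmented 1st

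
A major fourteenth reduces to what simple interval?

Subtracting seven from the interval number removes an octave: 14 − 7 = 7.
So a major fourteenth is an octave plus a major seventh. The quality is unchanged.

major 7th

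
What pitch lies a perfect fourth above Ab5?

The fourth takes the letter from A up to D.
A perfect fourth is 5 semitones; 5 semitones up from Ab5 gives Db6.

Db6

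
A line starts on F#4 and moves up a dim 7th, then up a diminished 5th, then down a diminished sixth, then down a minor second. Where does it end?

C#5

F#4 up a diminished seventh → Eb5 (9 semitones).
A diminished fifth up from Eb5 is Bbb5.
Bbb5 down a diminished sixth → D5 (7 semitones).
Down a minor second from D5: C#5 (1 semitone down).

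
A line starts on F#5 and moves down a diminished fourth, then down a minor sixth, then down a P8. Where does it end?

E##3

Down a diminished fourth from F#5: C##5 (4 semitones down).
Down a minor sixth from C##5: E##4 (8 semitones down).
A perfect octave down from E##4 is E##3.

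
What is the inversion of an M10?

First reduce the compound major tenth to its simple form, a major third.
Inverted interval numbers add to nine, so a third pairs with a sixth (3 + 6 = 9).
Quality inverts too: major becomes minor. That makes the inversion a minor sixth.

m6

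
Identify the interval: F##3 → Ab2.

Descending from F##3 to Ab2 is the same interval as ascending Ab2 to F##3.
A to F spans six letter names (A-B-C-D-E-F), so the interval is some kind of sixth.
Ab2 to F##3 spans 11 semitones — two semitones wider than the major sixth (9) — giving a doubly augmented sixth.

doubly augmented 6th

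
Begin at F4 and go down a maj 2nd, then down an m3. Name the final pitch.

C4

Down a major second from F4: Eb4 (2 semitones down).
Down a minor third from Eb4: C4 (3 semitones down).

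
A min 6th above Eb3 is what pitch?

The sixth takes the letter from E up to C.
A minor sixth spans 8 semitones, so from Eb3 the target pitch is Cb4.

Cb4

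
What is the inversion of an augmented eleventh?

d5

First reduce the compound augmented eleventh to its simple form, an augmented fourth.
Interval numbers invert to sum to nine: 4 + 5 = 9, so a fourth inverts to a fifth.
Quality inverts too: augmented becomes diminished. That makes the inversion a diminished fifth.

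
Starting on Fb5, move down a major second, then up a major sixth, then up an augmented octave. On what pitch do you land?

C7

A major second down from Fb5 is Ebb5.
A major sixth up from Ebb5 is Cb6.
Cb6 up an augmented octave → C7 (13 semitones).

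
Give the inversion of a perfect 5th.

Interval numbers invert to sum to nine: 5 + 4 = 9, so a fifth inverts to a fourth.
And perfect stays perfect under inversion, so we get a perfect fourth.

perfect 4th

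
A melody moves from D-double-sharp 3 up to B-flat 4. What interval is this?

D to B spans six letter names (D-E-F-G-A-B), plus an octave: a thirteenth.
A major thirteenth would be 21 semitones; D##3 to Bb4 is 18, three semitones narrower, so the interval is doubly diminished.
(Equivalently, a compound doubly diminished sixth: a doubly diminished sixth plus an octave.)

doubly diminished 13th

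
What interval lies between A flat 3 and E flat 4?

perfect fifth

A to E spans five letter names (A-B-C-D-E): a fifth.
Ab3 to Eb4 is 7 semitones, matching the perfect fifth exactly, so the quality is perfect.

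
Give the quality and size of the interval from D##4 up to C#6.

diminished fourteenth

D to C spans seven letter names (D-E-F-G-A-B-C), plus an octave — that makes it a fourteenth of some quality.
The major fourteenth is 23 semitones; here we have 21, two semitones narrower: diminished.
(Equivalently, a compound diminished seventh: a diminished seventh plus an octave.)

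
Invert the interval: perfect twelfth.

First reduce the compound perfect twelfth to its simple form, a perfect fifth.
Interval numbers invert to sum to nine: 5 + 4 = 9, so a fifth inverts to a fourth.
The quality also flips — perfect stays perfect — giving a perfect fourth.

perfect fourth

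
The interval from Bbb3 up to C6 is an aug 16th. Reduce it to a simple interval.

augmented second

Take out 2 octaves (14 from the number): 16 − 14 = 2.
Quality carries through unchanged, so the simple form is an augmented second.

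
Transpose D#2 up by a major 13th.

The thirteenth's letter: D up six letter names plus an octave → B.
A major thirteenth is 21 semitones; 21 semitones up from D#2 gives B#3.

B#3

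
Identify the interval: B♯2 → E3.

B to E spans four letter names (B-C-D-E), so the interval is some kind of fourth.
B#2 to E3 spans 4 semitones — one semitone narrower than the perfect fourth (5) — giving a diminished fourth.

diminished fourth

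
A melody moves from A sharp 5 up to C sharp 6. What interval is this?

minor 3rd

A to C spans three letter names (A-B-C) — that makes it a third of some quality.
A#5 to C#6 is 3 semitones, a half step short of the major third (4), so this is minor.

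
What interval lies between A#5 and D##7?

A to D spans four letter names (A-B-C-D), plus an octave, so the interval is some kind of eleventh.
A#5 to D##7 spans 18 semitones — one semitone wider than the perfect eleventh (17) — giving an augmented eleventh.
(Equivalently, a compound augmented fourth: an augmented fourth plus an octave.)

A11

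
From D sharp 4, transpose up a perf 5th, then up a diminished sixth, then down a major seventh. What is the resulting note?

A perfect fifth up from D#4 is A#4.
A#4 up a diminished sixth → F5 (7 semitones).
Down a major seventh from F5: Gb4 (11 semitones down).

G flat 4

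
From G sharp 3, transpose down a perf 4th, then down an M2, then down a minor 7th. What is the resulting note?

D sharp 2

Down a perfect fourth from G#3: D#3 (5 semitones down).
Down a major second from D#3: C#3 (2 semitones down).
Down a minor seventh from C#3: D#2 (10 semitones down).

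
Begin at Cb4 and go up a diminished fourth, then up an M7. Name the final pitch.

Ebb5

Cb4 up a diminished fourth → Fbb4 (4 semitones).
A major seventh up from Fbb4 is Ebb5.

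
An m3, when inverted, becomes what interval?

The rule of nine gives the new number: 9 − 3 = 6, so a third becomes a sixth.
Quality inverts too: minor becomes major. That makes the inversion a major sixth.

major sixth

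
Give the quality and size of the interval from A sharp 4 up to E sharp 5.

perfect fifth

A to E spans five letter names (A-B-C-D-E) — that makes it a fifth of some quality.
Counting semitones, A#4→E#5 is 7, which is the perfect fifth.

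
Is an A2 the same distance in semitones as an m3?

Yes

Both span 3 semitones: an augmented second and a minor third are the same chromatic distance.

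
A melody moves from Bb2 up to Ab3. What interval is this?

minor seventh

B to A spans seven letter names (B-C-D-E-F-G-A) — that makes it a seventh of some quality.
Bb2 to Ab3 is 10 semitones, a half step short of the major seventh (11), so this is minor.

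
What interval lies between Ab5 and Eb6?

A to E spans five letter names (A-B-C-D-E): a fifth.
Counting semitones, Ab5→Eb6 is 7, which is the perfect fifth.

perfect 5th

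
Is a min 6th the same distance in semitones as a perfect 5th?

No

A minor sixth spans 8 semitones; a perfect fifth spans 7 semitones. They differ by 1.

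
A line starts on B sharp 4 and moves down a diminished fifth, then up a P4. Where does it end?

B#4 down a diminished fifth → E##4 (6 semitones).
Up a perfect fourth from E##4: A##4 (5 semitones up).

A double-sharp 4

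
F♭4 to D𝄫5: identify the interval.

F to D spans six letter names (F-G-A-B-C-D) — that makes it a sixth of some quality.
At 8 semitones, Fb4→Dbb5 falls one short of a major sixth: minor.

minor sixth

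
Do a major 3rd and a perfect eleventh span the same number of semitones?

No

A major third is 4 semitones but a perfect eleventh is 17 semitones — different sizes.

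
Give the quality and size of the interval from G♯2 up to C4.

diminished 11th

G to C spans four letter names (G-A-B-C), plus an octave — that makes it an eleventh of some quality.
The perfect eleventh is 17 semitones; here we have 16, one semitone narrower: diminished.
(Equivalently, a compound diminished fourth: a diminished fourth plus an octave.)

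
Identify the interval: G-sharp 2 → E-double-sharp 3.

G to E spans six letter names (G-A-B-C-D-E): a sixth.
The major sixth is 9 semitones; here we have 10, one semitone wider: augmented.

A6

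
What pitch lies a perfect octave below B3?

B2

An octave keeps the letter name B, an octave down from B.
A perfect octave spans 12 semitones, so from B3 the target pitch is B2.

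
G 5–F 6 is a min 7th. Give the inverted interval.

The rule of nine gives the new number: 9 − 7 = 2, so a seventh becomes a second.
Quality inverts too: minor becomes major. That makes the inversion a major second.

M2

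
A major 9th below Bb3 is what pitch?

Ab2

Counting two letter names plus an octave down from B lands on A.
A major ninth is 14 semitones; 14 semitones down from Bb3 gives Ab2.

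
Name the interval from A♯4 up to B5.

A to B spans two letter names (A-B), plus an octave — that makes it a ninth of some quality.
A major ninth would be 14 semitones, but A#4 to B5 is 13 — one semitone narrower, making it a minor ninth.
(Equivalently, a compound minor second: a minor second plus an octave.)

minor ninth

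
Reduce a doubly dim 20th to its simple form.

doubly diminished sixth

Subtracting seven from the interval number removes an octave: 20 − 14 = 6.
So a doubly diminished twentieth is 2 octaves plus a doubly diminished sixth. The quality is unchanged.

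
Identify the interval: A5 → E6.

A to E spans five letter names (A-B-C-D-E): a fifth.
A5 to E6 is 7 semitones, matching the perfect fifth exactly, so the quality is perfect.

perfect fifth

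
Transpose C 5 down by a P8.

C 4

For an octave the letter name doesn't change: still C, an octave down.
A perfect octave spans 12 semitones, so from C5 the target pitch is C4.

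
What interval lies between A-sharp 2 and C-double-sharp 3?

A to C spans three letter names (A-B-C): a third.
The major third spans 4 semitones, and A#2 to C##3 is exactly 4 semitones — so this is a major third.

major third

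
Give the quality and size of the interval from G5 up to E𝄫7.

diminished 13th

G to E spans six letter names (G-A-B-C-D-E), plus an octave: a thirteenth.
A major thirteenth would be 21 semitones; G5 to Ebb7 is 19, two semitones narrower, so the interval is diminished.
(Equivalently, a compound diminished sixth: a diminished sixth plus an octave.)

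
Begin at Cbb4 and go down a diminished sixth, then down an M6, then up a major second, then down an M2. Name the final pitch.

Gb2

A diminished sixth down from Cbb4 is Eb3.
Down a major sixth from Eb3: Gb2 (9 semitones down).
Up a major second from Gb2: Ab2 (2 semitones up).
A major second down from Ab2 is Gb2.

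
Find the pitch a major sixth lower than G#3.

B2

The sixth takes the letter from G down to B.
A major sixth is 9 semitones; 9 semitones down from G#3 gives B2.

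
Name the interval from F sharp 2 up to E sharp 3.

F to E spans seven letter names (F-G-A-B-C-D-E), so the interval is some kind of seventh.
F#2 to E#3 is 11 semitones, matching the major seventh exactly, so the quality is major.

major 7th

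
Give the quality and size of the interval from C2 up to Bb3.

minor fourteenth

C to B spans seven letter names (C-D-E-F-G-A-B), plus an octave — that makes it a fourteenth of some quality.
A major fourteenth would be 23 semitones, but C2 to Bb3 is 22 — one semitone narrower, making it a minor fourteenth.
(Equivalently, a compound minor seventh: a minor seventh plus an octave.)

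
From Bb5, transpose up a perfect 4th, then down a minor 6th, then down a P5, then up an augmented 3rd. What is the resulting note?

Bb5 up a perfect fourth → Eb6 (5 semitones).
Down a minor sixth from Eb6: G5 (8 semitones down).
Down a perfect fifth from G5: C5 (7 semitones down).
C5 up an augmented third → E#5 (5 semitones).

E#5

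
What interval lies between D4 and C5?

m7

D to C spans seven letter names (D-E-F-G-A-B-C) — that makes it a seventh of some quality.
D4 to C5 is 10 semitones, a half step short of the major seventh (11), so this is minor.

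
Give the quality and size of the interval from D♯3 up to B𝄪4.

augmented thirteenth

D to B spans six letter names (D-E-F-G-A-B), plus an octave — that makes it a thirteenth of some quality.
A major thirteenth would be 21 semitones; D#3 to B##4 is 22, one semitone wider, so the interval is augmented.
(Equivalently, a compound augmented sixth: an augmented sixth plus an octave.)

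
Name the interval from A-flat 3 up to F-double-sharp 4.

doubly augmented sixth

A to F spans six letter names (A-B-C-D-E-F): a sixth.
Ab3 to F##4 spans 11 semitones — two semitones wider than the major sixth (9) — giving a doubly augmented sixth.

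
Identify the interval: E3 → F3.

E to F spans two letter names (E-F): a second.
A major second would be 2 semitones, but E3 to F3 is 1 — one semitone narrower, making it a minor second.

minor second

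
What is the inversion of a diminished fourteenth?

First reduce the compound diminished fourteenth to its simple form, a diminished seventh.
Interval numbers invert to sum to nine: 7 + 2 = 9, so a seventh inverts to a second.
And diminished becomes augmented under inversion, so we get an augmented second.

augmented 2nd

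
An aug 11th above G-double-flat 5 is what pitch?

Counting four letter names plus an octave up from G lands on C.
An augmented eleventh spans 18 semitones, so from Gbb5 the target pitch is Cb7.

C-flat 7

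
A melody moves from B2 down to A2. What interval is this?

major second

Descending from B2 to A2 is the same interval as ascending A2 to B2.
A to B spans two letter names (A-B): a second.
Counting semitones, A2→B2 is 2, which is the major second.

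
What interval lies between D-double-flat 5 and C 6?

augmented seventh

D to C spans seven letter names (D-E-F-G-A-B-C) — that makes it a seventh of some quality.
The major seventh is 11 semitones; here we have 12, one semitone wider: augmented.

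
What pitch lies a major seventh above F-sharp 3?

The seventh takes the letter from F up to E.
A major seventh spans 11 semitones, so from F#3 the target pitch is E#4.

E-sharp 4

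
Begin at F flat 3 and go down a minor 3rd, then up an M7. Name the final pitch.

A minor third down from Fb3 is Db3.
A major seventh up from Db3 is C4.

C 4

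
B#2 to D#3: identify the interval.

B to D spans three letter names (B-C-D) — that makes it a third of some quality.
A major third would be 4 semitones, but B#2 to D#3 is 3 — one semitone narrower, making it a minor third.

m3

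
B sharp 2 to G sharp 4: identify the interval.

B to G spans six letter names (B-C-D-E-F-G), plus an octave — that makes it a thirteenth of some quality.
At 20 semitones, B#2→G#4 falls one short of a major thirteenth: minor.
(Equivalently, a compound minor sixth: a minor sixth plus an octave.)

m13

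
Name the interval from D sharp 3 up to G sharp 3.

perfect 4th

D to G spans four letter names (D-E-F-G) — that makes it a fourth of some quality.
The perfect fourth spans 5 semitones, and D#3 to G#3 is exactly 5 semitones — so this is a perfect fourth.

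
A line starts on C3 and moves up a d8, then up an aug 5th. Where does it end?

G4

C3 up a diminished octave → Cb4 (11 semitones).
Up an augmented fifth from Cb4: G4 (8 semitones up).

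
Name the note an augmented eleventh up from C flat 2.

F 3

The eleventh's letter: C up four letter names plus an octave → F.
Moving 18 semitones up from Cb2 (the size of an augmented eleventh) reaches F3.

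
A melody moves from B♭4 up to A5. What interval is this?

major seventh

B to A spans seven letter names (B-C-D-E-F-G-A), so the interval is some kind of seventh.
The major seventh spans 11 semitones, and Bb4 to A5 is exactly 11 semitones — so this is a major seventh.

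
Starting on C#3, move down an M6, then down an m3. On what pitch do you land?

Down a major sixth from C#3: E2 (9 semitones down).
Down a minor third from E2: C#2 (3 semitones down).

C#2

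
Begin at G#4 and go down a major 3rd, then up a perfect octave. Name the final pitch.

G#4 down a major third → E4 (4 semitones).
A perfect octave up from E4 is E5.

E5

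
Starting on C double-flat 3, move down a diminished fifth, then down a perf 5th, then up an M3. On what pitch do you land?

A diminished fifth down from Cbb3 is Fb2.
Fb2 down a perfect fifth → Bbb1 (7 semitones).
Up a major third from Bbb1: Db2 (4 semitones up).

D flat 2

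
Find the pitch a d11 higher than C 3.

F flat 4

The eleventh's letter: C up four letter names plus an octave → F.
A diminished eleventh spans 16 semitones, so from C3 the target pitch is Fb4.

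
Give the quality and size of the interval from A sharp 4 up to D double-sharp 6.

A to D spans four letter names (A-B-C-D), plus an octave: an eleventh.
The perfect eleventh is 17 semitones; here we have 18, one semitone wider: augmented.
(Equivalently, a compound augmented fourth: an augmented fourth plus an octave.)

A11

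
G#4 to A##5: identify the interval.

augmented ninth

G to A spans two letter names (G-A), plus an octave: a ninth.
A major ninth would be 14 semitones; G#4 to A##5 is 15, one semitone wider, so the interval is augmented.
(Equivalently, a compound augmented second: an augmented second plus an octave.)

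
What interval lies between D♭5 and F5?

D to F spans three letter names (D-E-F): a third.
Db5 to F5 is 4 semitones, matching the major third exactly, so the quality is major.

M3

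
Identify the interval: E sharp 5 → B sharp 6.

perfect twelfth

E to B spans five letter names (E-F-G-A-B), plus an octave, so the interval is some kind of twelfth.
Counting semitones, E#5→B#6 is 19, which is the perfect twelfth.
(Equivalently, a compound perfect fifth: a perfect fifth plus an octave.)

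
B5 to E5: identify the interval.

perfect fifth

Descending from B5 to E5 is the same interval as ascending E5 to B5.
E to B spans five letter names (E-F-G-A-B): a fifth.
Counting semitones, E5→B5 is 7, which is the perfect fifth.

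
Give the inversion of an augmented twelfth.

First reduce the compound augmented twelfth to its simple form, an augmented fifth.
Interval numbers invert to sum to nine: 5 + 4 = 9, so a fifth inverts to a fourth.
Quality inverts too: augmented becomes diminished. That makes the inversion a diminished fourth.

d4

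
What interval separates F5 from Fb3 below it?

Descending from F5 to Fb3 is the same interval as ascending Fb3 to F5.
F to F is the same letter name, plus 2 octaves, so the interval is some kind of fifteenth.
Fb3 to F5 spans 25 semitones — one semitone wider than the perfect fifteenth (24) — giving an augmented fifteenth.
(Equivalently, a compound augmented octave: an augmented octave plus an octave.)

A15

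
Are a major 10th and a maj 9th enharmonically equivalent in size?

No

A major tenth spans 16 semitones; a major ninth spans 14 semitones. They differ by 2.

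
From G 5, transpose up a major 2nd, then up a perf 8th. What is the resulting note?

A major second up from G5 is A5.
Up a perfect octave from A5: A6 (12 semitones up).

A 6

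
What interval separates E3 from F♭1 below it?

Descending from E3 to Fb1 is the same interval as ascending Fb1 to E3.
F to E spans seven letter names (F-G-A-B-C-D-E), plus an octave — that makes it a fourteenth of some quality.
Fb1 to E3 spans 24 semitones — one semitone wider than the major fourteenth (23) — giving an augmented fourteenth.
(Equivalently, a compound augmented seventh: an augmented seventh plus an octave.)

augmented fourteenth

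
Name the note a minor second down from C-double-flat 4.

B-double-flat 3

Two letter names down from C: B.
A minor second spans 1 semitone, so from Cbb4 the target pitch is Bbb3.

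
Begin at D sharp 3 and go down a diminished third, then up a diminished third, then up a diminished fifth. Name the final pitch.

A 3

A diminished third down from D#3 is B##2.
B##2 up a diminished third → D#3 (2 semitones).
Up a diminished fifth from D#3: A3 (6 semitones up).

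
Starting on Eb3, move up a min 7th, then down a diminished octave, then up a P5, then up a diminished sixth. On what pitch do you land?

Fb4

A minor seventh up from Eb3 is Db4.
A diminished octave down from Db4 is D3.
Up a perfect fifth from D3: A3 (7 semitones up).
Up a diminished sixth from A3: Fb4 (7 semitones up).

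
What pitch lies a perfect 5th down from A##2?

The fifth takes the letter from A down to D.
A perfect fifth is 7 semitones; 7 semitones down from A##2 gives D##2.

D##2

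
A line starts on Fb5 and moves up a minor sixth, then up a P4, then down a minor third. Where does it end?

Ebb6

Up a minor sixth from Fb5: Dbb6 (8 semitones up).
A perfect fourth up from Dbb6 is Gbb6.
A minor third down from Gbb6 is Ebb6.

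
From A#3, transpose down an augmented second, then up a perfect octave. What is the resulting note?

G4

A#3 down an augmented second → G3 (3 semitones).
Up a perfect octave from G3: G4 (12 semitones up).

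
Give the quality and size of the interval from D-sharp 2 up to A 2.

D to A spans five letter names (D-E-F-G-A), so the interval is some kind of fifth.
D#2 to A2 spans 6 semitones — one semitone narrower than the perfect fifth (7) — giving a diminished fifth.

diminished 5th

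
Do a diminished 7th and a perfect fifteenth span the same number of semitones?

No

A diminished seventh spans 9 semitones; a perfect fifteenth spans 24 semitones. They differ by 15.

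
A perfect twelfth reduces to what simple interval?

Take out an octave (7 from the number): 12 − 7 = 5.
That makes a perfect twelfth a compound perfect fifth — an octave plus a perfect fifth.

P5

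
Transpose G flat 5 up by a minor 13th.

Counting six letter names plus an octave up from G lands on E.
A minor thirteenth spans 20 semitones, so from Gb5 the target pitch is Ebb7.

E double-flat 7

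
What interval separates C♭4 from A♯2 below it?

doubly diminished 10th

Descending from Cb4 to A#2 is the same interval as ascending A#2 to Cb4.
A to C spans three letter names (A-B-C), plus an octave: a tenth.
The major tenth is 16 semitones; here we have 13, three semitones narrower: doubly diminished.
(Equivalently, a compound doubly diminished third: a doubly diminished third plus an octave.)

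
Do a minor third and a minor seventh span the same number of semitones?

No

3 semitones (minor third) vs 10 semitones (minor seventh): not equal.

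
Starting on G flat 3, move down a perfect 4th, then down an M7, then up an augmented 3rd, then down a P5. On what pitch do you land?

Gb3 down a perfect fourth → Db3 (5 semitones).
Db3 down a major seventh → Ebb2 (11 semitones).
An augmented third up from Ebb2 is G2.
Down a perfect fifth from G2: C2 (7 semitones down).

C 2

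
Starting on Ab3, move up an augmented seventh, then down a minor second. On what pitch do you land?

Ab3 up an augmented seventh → G#4 (12 semitones).
A minor second down from G#4 is F##4.

F##4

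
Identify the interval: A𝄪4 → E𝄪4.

perfect fourth

Descending from A##4 to E##4 is the same interval as ascending E##4 to A##4.
E to A spans four letter names (E-F-G-A): a fourth.
Counting semitones, E##4→A##4 is 5, which is the perfect fourth.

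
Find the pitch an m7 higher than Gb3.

Counting seven letter names up from G lands on F.
A minor seventh is 10 semitones; 10 semitones up from Gb3 gives Fb4.

Fb4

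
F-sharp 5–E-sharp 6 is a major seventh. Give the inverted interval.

m2

Inverted interval numbers add to nine, so a seventh pairs with a second (7 + 2 = 9).
The quality also flips — major becomes minor — giving a minor second.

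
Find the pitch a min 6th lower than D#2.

Six letter names down from D: F.
A minor sixth is 8 semitones; 8 semitones down from D#2 gives F##1.

F##1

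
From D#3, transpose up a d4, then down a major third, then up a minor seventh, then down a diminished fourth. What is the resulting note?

A3

D#3 up a diminished fourth → G3 (4 semitones).
A major third down from G3 is Eb3.
A minor seventh up from Eb3 is Db4.
A diminished fourth down from Db4 is A3.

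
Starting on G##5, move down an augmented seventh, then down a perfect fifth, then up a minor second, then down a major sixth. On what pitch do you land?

Gb3

An augmented seventh down from G##5 is A4.
Down a perfect fifth from A4: D4 (7 semitones down).
Up a minor second from D4: Eb4 (1 semitone up).
A major sixth down from Eb4 is Gb3.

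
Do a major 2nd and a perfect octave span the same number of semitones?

No

2 semitones (major second) vs 12 semitones (perfect octave): not equal.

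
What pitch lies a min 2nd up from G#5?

The second takes the letter from G up to A.
A minor second is 1 semitone; 1 semitone up from G#5 gives A5.

A5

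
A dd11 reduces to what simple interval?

Each octave removed subtracts seven from the number: 11 − 7 = 4.
So a doubly diminished eleventh is an octave plus a doubly diminished fourth. The quality is unchanged.

doubly diminished 4th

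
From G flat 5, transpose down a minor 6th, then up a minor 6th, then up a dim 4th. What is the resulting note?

Gb5 down a minor sixth → Bb4 (8 semitones).
A minor sixth up from Bb4 is Gb5.
Up a diminished fourth from Gb5: Cbb6 (4 semitones up).

C double-flat 6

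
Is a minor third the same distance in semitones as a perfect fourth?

3 semitones (minor third) vs 5 semitones (perfect fourth): not equal.

No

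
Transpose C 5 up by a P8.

The letter stays C (same as the start), shifted an octave up.
A perfect octave spans 12 semitones, so from C5 the target pitch is C6.

C 6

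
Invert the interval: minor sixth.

M3

Interval numbers invert to sum to nine: 6 + 3 = 9, so a sixth inverts to a third.
And minor becomes major under inversion, so we get a major third.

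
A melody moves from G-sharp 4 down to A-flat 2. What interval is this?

Descending from G#4 to Ab2 is the same interval as ascending Ab2 to G#4.
A to G spans seven letter names (A-B-C-D-E-F-G), plus an octave: a fourteenth.
Ab2 to G#4 spans 24 semitones — one semitone wider than the major fourteenth (23) — giving an augmented fourteenth.
(Equivalently, a compound augmented seventh: an augmented seventh plus an octave.)

augmented fourteenth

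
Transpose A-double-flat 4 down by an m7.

B-double-flat 3

The seventh takes the letter from A down to B.
A minor seventh is 10 semitones; 10 semitones down from Abb4 gives Bbb3.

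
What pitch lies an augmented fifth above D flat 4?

A 4

The fifth takes the letter from D up to A.
Moving 8 semitones up from Db4 (the size of an augmented fifth) reaches A4.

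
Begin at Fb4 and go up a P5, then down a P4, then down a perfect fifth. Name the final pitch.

Cb4

Fb4 up a perfect fifth → Cb5 (7 semitones).
Cb5 down a perfect fourth → Gb4 (5 semitones).
A perfect fifth down from Gb4 is Cb4.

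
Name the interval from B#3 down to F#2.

A11

Descending from B#3 to F#2 is the same interval as ascending F#2 to B#3.
F to B spans four letter names (F-G-A-B), plus an octave — that makes it an eleventh of some quality.
The perfect eleventh is 17 semitones; here we have 18, one semitone wider: augmented.
(Equivalently, a compound augmented fourth: an augmented fourth plus an octave.)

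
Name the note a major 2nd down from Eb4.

Two letter names down from E: D.
A major second spans 2 semitones, so from Eb4 the target pitch is Db4.

Db4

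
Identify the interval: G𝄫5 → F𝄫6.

minor 7th

G to F spans seven letter names (G-A-B-C-D-E-F) — that makes it a seventh of some quality.
Gbb5 to Fbb6 is 10 semitones, a half step short of the major seventh (11), so this is minor.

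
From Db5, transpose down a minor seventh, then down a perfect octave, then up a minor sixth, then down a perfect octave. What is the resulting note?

Cb3

Down a minor seventh from Db5: Eb4 (10 semitones down).
Down a perfect octave from Eb4: Eb3 (12 semitones down).
A minor sixth up from Eb3 is Cb4.
Down a perfect octave from Cb4: Cb3 (12 semitones down).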